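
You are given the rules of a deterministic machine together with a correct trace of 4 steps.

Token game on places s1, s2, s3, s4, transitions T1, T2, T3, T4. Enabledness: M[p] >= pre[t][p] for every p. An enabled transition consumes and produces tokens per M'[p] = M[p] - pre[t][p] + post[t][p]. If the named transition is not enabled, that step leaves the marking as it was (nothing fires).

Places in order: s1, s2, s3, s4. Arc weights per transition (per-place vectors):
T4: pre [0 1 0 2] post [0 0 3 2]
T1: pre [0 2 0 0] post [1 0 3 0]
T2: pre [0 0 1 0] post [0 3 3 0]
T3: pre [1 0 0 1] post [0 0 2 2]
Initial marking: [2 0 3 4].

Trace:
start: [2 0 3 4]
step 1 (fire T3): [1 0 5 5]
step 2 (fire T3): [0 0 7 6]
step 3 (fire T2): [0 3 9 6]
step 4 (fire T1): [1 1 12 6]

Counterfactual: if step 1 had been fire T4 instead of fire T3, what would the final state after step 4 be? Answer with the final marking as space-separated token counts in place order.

2 1 10 5

(re-executing from step 1 with the substitution; state before step 1: [2 0 3 4])
step 1 (fire T4): [2 0 3 4]
step 2 (fire T3): [1 0 5 5]
step 3 (fire T2): [1 3 7 5]
step 4 (fire T1): [2 1 10 5]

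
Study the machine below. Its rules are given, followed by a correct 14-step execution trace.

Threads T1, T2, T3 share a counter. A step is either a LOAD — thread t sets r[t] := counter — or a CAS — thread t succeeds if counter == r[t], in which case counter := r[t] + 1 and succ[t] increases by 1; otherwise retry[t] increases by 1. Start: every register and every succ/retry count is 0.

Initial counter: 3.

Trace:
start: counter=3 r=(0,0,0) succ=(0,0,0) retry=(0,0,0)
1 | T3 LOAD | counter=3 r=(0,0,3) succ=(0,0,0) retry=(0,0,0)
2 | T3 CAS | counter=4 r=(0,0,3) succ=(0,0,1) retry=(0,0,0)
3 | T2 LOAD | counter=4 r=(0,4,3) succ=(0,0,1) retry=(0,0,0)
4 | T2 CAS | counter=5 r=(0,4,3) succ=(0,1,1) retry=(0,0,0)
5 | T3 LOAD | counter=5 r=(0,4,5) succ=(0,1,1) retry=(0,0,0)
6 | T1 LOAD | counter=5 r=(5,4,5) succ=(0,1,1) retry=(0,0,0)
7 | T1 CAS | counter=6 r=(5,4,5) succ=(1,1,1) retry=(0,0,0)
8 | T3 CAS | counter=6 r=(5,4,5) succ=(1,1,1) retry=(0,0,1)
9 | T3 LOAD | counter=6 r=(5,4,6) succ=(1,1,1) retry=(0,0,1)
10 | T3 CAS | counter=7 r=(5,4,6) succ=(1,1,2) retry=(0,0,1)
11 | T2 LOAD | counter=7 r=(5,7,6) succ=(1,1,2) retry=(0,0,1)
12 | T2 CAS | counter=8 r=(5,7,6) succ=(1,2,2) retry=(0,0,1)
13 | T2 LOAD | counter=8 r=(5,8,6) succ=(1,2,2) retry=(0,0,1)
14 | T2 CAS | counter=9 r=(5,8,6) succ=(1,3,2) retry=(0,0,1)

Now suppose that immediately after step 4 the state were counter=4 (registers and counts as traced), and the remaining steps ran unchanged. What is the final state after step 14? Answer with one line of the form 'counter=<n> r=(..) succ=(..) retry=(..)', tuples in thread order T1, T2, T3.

counter=8 r=(4,7,5) succ=(1,3,2) retry=(0,0,1)

state after step 4 := counter=4 r=(0,4,3) succ=(0,1,1) retry=(0,0,0)
5 | T3 LOAD | counter=4 r=(0,4,4) succ=(0,1,1) retry=(0,0,0)
6 | T1 LOAD | counter=4 r=(4,4,4) succ=(0,1,1) retry=(0,0,0)
7 | T1 CAS | counter=5 r=(4,4,4) succ=(1,1,1) retry=(0,0,0)
8 | T3 CAS | counter=5 r=(4,4,4) succ=(1,1,1) retry=(0,0,1)
9 | T3 LOAD | counter=5 r=(4,4,5) succ=(1,1,1) retry=(0,0,1)
10 | T3 CAS | counter=6 r=(4,4,5) succ=(1,1,2) retry=(0,0,1)
11 | T2 LOAD | counter=6 r=(4,6,5) succ=(1,1,2) retry=(0,0,1)
12 | T2 CAS | counter=7 r=(4,6,5) succ=(1,2,2) retry=(0,0,1)
13 | T2 LOAD | counter=7 r=(4,7,5) succ=(1,2,2) retry=(0,0,1)
14 | T2 CAS | counter=8 r=(4,7,5) succ=(1,3,2) retry=(0,0,1)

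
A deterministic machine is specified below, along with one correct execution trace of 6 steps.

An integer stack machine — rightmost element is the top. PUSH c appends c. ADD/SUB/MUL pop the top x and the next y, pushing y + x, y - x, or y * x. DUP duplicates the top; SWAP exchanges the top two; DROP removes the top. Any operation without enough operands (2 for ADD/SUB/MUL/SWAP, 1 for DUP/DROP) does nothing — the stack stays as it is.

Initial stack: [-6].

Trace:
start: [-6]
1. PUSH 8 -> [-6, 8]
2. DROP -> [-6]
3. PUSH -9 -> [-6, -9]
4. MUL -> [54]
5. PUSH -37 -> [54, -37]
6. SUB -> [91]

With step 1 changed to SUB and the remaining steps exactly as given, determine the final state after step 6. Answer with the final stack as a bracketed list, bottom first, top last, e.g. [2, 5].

[28]

(re-executing from step 1 with the substitution; state before step 1: [-6])
1. SUB -> [-6]
2. DROP -> []
3. PUSH -9 -> [-9]
4. MUL -> [-9]
5. PUSH -37 -> [-9, -37]
6. SUB -> [28]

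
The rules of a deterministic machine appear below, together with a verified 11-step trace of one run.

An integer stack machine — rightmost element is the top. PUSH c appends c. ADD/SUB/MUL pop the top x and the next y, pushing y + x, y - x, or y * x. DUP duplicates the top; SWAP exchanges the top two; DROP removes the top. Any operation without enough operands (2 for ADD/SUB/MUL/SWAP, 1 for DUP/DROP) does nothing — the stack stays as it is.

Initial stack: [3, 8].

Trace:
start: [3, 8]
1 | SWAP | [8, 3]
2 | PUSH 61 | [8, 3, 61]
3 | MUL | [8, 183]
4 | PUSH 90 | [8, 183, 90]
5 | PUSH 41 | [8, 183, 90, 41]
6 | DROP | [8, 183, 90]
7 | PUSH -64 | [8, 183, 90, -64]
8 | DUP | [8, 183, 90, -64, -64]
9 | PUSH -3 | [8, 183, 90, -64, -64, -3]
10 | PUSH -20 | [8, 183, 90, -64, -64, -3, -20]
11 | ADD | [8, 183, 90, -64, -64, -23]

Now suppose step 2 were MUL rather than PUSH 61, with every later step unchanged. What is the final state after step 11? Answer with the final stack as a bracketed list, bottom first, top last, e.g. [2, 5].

[24, 90, -64, -64, -23]

(re-executing from step 2 with the substitution; state before step 2: [8, 3])
2 | MUL | [24]
3 | MUL | [24]
4 | PUSH 90 | [24, 90]
5 | PUSH 41 | [24, 90, 41]
6 | DROP | [24, 90]
7 | PUSH -64 | [24, 90, -64]
8 | DUP | [24, 90, -64, -64]
9 | PUSH -3 | [24, 90, -64, -64, -3]
10 | PUSH -20 | [24, 90, -64, -64, -3, -20]
11 | ADD | [24, 90, -64, -64, -23]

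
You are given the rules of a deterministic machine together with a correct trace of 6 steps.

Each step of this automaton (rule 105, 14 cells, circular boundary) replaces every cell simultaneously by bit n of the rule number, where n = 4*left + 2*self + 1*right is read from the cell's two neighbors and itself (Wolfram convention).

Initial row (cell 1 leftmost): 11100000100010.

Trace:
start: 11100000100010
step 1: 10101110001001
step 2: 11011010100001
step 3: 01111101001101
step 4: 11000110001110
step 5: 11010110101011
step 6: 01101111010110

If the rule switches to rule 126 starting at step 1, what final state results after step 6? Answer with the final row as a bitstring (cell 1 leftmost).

(re-executing steps 1..6 under rule 126; state before step 1: 11100000100010)
step 1: 10110001110111
step 2: 11111011011100
step 3: 10001111110111
step 4: 11011000011100
step 5: 11111100110111
step 6: 00000111111100

00000111111100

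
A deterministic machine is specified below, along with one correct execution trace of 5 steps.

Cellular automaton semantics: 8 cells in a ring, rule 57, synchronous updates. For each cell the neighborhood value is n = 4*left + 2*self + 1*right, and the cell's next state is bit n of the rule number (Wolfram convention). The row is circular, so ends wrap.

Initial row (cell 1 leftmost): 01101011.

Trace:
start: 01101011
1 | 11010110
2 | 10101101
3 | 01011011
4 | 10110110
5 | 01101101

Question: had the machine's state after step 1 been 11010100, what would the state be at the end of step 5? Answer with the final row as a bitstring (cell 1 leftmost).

state after step 1 := 11010100
2 | 10101010
3 | 01010101
4 | 10101010
5 | 01010101

01010101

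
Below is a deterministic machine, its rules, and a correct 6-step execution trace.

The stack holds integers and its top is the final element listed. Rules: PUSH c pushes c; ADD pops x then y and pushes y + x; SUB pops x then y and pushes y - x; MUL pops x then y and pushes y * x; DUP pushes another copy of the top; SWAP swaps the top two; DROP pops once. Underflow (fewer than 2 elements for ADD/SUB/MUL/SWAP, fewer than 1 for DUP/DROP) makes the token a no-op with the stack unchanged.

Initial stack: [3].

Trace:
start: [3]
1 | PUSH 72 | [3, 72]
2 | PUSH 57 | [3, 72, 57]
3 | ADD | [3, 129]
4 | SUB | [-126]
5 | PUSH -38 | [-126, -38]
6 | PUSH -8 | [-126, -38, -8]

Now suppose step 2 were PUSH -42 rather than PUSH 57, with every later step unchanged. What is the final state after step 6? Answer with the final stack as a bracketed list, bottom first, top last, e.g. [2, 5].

(re-executing from step 2 with the substitution; state before step 2: [3, 72])
2 | PUSH -42 | [3, 72, -42]
3 | ADD | [3, 30]
4 | SUB | [-27]
5 | PUSH -38 | [-27, -38]
6 | PUSH -8 | [-27, -38, -8]

[-27, -38, -8]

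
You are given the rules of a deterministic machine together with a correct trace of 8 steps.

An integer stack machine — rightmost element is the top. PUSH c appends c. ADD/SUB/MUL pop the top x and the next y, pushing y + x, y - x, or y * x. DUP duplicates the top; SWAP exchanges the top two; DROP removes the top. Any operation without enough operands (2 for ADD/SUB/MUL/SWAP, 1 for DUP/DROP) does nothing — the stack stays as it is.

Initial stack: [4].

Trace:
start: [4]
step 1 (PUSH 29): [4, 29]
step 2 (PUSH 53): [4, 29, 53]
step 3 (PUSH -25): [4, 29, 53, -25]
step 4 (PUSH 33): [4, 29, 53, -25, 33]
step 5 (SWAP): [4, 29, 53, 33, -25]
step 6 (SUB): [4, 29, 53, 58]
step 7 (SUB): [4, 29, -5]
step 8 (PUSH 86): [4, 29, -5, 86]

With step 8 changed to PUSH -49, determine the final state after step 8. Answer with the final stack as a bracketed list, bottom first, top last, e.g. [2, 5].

[4, 29, -5, -49]

(re-executing from step 8 with the substitution; state before step 8: [4, 29, -5])
step 8 (PUSH -49): [4, 29, -5, -49]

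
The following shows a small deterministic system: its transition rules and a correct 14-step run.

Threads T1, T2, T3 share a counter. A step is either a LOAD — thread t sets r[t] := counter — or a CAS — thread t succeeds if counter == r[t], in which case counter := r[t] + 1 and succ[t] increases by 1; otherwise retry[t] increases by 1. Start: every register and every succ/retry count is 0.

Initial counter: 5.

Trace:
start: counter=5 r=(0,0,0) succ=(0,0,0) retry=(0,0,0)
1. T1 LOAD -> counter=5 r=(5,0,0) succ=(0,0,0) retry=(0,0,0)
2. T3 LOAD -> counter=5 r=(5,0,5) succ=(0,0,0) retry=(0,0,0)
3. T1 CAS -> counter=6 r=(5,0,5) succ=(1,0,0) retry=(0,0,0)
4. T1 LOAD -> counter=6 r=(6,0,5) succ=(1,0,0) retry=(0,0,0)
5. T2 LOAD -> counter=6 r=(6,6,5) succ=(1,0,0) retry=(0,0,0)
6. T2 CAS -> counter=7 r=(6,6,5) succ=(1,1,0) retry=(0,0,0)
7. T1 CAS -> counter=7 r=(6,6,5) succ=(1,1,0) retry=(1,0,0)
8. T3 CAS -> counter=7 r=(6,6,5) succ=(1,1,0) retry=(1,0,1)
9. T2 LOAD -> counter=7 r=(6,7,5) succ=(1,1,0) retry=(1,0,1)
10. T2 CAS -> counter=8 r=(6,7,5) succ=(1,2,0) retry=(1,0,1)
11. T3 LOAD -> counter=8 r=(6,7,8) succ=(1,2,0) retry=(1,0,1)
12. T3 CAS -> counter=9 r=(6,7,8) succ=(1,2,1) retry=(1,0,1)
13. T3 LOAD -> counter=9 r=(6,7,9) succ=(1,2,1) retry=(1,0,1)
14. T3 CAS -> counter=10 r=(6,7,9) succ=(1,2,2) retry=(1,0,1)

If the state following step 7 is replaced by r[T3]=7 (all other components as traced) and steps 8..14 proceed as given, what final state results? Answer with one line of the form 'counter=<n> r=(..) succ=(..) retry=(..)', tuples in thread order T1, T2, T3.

counter=11 r=(6,8,10) succ=(1,2,3) retry=(1,0,0)

state after step 7 := counter=7 r=(6,6,7) succ=(1,1,0) retry=(1,0,0)
8. T3 CAS -> counter=8 r=(6,6,7) succ=(1,1,1) retry=(1,0,0)
9. T2 LOAD -> counter=8 r=(6,8,7) succ=(1,1,1) retry=(1,0,0)
10. T2 CAS -> counter=9 r=(6,8,7) succ=(1,2,1) retry=(1,0,0)
11. T3 LOAD -> counter=9 r=(6,8,9) succ=(1,2,1) retry=(1,0,0)
12. T3 CAS -> counter=10 r=(6,8,9) succ=(1,2,2) retry=(1,0,0)
13. T3 LOAD -> counter=10 r=(6,8,10) succ=(1,2,2) retry=(1,0,0)
14. T3 CAS -> counter=11 r=(6,8,10) succ=(1,2,3) retry=(1,0,0)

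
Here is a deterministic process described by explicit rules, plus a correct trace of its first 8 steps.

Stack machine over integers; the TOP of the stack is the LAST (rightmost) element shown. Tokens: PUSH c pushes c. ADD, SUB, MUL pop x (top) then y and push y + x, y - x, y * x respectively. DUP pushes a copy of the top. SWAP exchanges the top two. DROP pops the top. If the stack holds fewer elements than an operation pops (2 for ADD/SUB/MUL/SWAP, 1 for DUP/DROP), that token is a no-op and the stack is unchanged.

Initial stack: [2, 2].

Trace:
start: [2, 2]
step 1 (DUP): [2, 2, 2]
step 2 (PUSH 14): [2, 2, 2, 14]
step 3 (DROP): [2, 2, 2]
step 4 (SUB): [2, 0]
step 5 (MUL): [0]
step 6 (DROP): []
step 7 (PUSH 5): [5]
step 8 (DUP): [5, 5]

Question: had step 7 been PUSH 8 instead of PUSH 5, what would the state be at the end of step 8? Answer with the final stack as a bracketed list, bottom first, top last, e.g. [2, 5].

(re-executing from step 7 with the substitution; state before step 7: [])
step 7 (PUSH 8): [8]
step 8 (DUP): [8, 8]

[8, 8]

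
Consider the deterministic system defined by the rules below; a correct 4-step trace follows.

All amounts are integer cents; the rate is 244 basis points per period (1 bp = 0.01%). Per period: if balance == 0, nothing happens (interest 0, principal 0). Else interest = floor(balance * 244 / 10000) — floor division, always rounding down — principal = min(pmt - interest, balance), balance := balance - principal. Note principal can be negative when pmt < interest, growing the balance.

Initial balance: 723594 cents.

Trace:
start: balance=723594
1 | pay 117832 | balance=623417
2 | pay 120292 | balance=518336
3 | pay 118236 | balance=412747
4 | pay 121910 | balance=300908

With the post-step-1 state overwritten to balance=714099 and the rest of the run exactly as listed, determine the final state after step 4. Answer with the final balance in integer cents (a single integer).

398391

state after step 1 := balance=714099
2 | pay 120292 | balance=611231
3 | pay 118236 | balance=507909
4 | pay 121910 | balance=398391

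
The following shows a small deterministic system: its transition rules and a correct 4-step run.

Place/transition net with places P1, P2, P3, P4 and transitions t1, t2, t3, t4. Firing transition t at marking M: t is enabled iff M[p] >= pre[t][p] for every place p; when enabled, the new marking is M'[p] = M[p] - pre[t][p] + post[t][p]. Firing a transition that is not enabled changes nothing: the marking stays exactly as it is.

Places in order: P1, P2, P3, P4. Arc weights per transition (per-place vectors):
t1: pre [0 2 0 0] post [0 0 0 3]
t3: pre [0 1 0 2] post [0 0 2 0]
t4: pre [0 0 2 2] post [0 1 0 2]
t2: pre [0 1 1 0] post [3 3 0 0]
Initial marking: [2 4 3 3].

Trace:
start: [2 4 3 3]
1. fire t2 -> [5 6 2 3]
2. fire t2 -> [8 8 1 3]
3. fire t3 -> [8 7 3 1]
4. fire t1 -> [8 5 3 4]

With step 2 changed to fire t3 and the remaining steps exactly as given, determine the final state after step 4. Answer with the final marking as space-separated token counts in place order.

(re-executing from step 2 with the substitution; state before step 2: [5 6 2 3])
2. fire t3 -> [5 5 4 1]
3. fire t3 -> [5 5 4 1]
4. fire t1 -> [5 3 4 4]

5 3 4 4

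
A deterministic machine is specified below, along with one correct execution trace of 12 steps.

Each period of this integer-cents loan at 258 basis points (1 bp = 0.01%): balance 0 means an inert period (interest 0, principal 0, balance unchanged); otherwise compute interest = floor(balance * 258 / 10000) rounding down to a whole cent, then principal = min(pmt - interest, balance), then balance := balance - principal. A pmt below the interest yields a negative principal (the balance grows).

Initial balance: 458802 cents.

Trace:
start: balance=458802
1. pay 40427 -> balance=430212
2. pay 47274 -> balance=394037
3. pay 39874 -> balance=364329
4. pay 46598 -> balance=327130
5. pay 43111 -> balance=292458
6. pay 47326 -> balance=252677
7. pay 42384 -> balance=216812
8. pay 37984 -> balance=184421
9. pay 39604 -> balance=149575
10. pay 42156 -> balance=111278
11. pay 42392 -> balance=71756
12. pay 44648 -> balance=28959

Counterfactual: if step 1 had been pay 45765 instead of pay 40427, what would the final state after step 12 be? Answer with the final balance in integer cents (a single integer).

(re-executing from step 1 with the substitution; state before step 1: balance=458802)
1. pay 45765 -> balance=424874
2. pay 47274 -> balance=388561
3. pay 39874 -> balance=358711
4. pay 46598 -> balance=321367
5. pay 43111 -> balance=286547
6. pay 47326 -> balance=246613
7. pay 42384 -> balance=210591
8. pay 37984 -> balance=178040
9. pay 39604 -> balance=143029
10. pay 42156 -> balance=104563
11. pay 42392 -> balance=64868
12. pay 44648 -> balance=21893

21893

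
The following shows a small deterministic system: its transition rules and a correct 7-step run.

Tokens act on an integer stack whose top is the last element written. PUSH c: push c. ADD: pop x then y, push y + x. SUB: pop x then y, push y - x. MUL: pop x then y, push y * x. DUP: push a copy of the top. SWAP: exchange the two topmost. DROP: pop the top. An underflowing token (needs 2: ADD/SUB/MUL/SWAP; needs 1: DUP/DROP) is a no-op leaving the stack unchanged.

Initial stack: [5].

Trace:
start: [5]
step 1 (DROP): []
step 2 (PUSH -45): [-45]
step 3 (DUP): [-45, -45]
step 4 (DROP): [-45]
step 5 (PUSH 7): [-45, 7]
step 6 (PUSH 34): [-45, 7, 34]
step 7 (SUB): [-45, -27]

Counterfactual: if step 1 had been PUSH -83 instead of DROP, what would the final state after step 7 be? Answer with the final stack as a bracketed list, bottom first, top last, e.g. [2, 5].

[5, -83, -45, -27]

(re-executing from step 1 with the substitution; state before step 1: [5])
step 1 (PUSH -83): [5, -83]
step 2 (PUSH -45): [5, -83, -45]
step 3 (DUP): [5, -83, -45, -45]
step 4 (DROP): [5, -83, -45]
step 5 (PUSH 7): [5, -83, -45, 7]
step 6 (PUSH 34): [5, -83, -45, 7, 34]
step 7 (SUB): [5, -83, -45, -27]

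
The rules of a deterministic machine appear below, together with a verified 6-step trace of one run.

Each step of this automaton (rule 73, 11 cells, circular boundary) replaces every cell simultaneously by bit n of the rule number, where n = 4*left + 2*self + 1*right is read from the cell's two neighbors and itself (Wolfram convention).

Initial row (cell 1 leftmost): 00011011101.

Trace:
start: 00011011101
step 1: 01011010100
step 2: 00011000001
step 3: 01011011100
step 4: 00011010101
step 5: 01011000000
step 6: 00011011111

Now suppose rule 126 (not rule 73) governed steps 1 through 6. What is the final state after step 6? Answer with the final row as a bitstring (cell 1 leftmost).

11000001100

(re-executing steps 1..6 under rule 126; state before step 1: 00011011101)
step 1: 10111110111
step 2: 11100011100
step 3: 10110110111
step 4: 11111111100
step 5: 10000000111
step 6: 11000001100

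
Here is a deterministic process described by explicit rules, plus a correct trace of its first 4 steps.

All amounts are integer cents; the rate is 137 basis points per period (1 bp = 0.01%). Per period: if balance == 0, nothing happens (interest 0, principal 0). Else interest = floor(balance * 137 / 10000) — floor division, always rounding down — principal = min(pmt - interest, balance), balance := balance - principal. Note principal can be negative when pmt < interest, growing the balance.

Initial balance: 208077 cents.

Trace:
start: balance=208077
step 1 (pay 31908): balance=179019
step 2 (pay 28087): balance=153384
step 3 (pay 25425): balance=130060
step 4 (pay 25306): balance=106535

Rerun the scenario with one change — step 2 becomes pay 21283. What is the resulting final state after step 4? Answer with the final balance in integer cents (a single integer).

113527

(re-executing from step 2 with the substitution; state before step 2: balance=179019)
step 2 (pay 21283): balance=160188
step 3 (pay 25425): balance=136957
step 4 (pay 25306): balance=113527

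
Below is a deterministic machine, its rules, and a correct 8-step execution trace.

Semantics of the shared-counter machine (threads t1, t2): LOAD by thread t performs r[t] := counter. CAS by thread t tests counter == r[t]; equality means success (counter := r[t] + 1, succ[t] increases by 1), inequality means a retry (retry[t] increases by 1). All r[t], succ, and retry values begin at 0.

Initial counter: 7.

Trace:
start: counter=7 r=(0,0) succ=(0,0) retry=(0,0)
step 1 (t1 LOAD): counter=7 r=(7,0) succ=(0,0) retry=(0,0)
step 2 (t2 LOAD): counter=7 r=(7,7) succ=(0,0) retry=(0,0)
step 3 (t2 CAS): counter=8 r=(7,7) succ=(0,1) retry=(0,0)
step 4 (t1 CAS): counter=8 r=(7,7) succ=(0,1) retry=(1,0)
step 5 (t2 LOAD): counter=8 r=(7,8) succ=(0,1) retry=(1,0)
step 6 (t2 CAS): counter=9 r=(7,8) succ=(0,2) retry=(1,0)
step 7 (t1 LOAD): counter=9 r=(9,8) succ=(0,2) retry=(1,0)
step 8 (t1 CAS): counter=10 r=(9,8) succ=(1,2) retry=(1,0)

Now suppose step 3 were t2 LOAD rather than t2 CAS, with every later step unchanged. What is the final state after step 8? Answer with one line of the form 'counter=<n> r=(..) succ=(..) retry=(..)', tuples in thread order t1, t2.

(re-executing from step 3 with the substitution; state before step 3: counter=7 r=(7,7) succ=(0,0) retry=(0,0))
step 3 (t2 LOAD): counter=7 r=(7,7) succ=(0,0) retry=(0,0)
step 4 (t1 CAS): counter=8 r=(7,7) succ=(1,0) retry=(0,0)
step 5 (t2 LOAD): counter=8 r=(7,8) succ=(1,0) retry=(0,0)
step 6 (t2 CAS): counter=9 r=(7,8) succ=(1,1) retry=(0,0)
step 7 (t1 LOAD): counter=9 r=(9,8) succ=(1,1) retry=(0,0)
step 8 (t1 CAS): counter=10 r=(9,8) succ=(2,1) retry=(0,0)

counter=10 r=(9,8) succ=(2,1) retry=(0,0)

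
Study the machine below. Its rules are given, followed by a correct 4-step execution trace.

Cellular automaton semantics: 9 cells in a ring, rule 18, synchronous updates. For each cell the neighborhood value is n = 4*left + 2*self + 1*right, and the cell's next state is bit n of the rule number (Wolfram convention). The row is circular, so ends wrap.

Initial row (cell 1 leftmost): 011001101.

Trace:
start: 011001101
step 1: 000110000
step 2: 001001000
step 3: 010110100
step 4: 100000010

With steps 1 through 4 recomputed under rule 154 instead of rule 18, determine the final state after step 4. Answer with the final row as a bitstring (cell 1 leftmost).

011010110

(re-executing steps 1..4 under rule 154; state before step 1: 011001101)
step 1: 010111000
step 2: 100110100
step 3: 011100011
step 4: 011010110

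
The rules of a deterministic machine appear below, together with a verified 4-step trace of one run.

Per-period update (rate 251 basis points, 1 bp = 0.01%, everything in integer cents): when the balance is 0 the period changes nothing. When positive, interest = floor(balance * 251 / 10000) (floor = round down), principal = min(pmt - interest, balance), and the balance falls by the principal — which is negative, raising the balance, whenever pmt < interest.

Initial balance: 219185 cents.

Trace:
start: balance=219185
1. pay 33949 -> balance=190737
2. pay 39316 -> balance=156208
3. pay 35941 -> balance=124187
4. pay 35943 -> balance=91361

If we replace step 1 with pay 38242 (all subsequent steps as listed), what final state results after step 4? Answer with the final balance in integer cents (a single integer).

(re-executing from step 1 with the substitution; state before step 1: balance=219185)
1. pay 38242 -> balance=186444
2. pay 39316 -> balance=151807
3. pay 35941 -> balance=119676
4. pay 35943 -> balance=86736

86736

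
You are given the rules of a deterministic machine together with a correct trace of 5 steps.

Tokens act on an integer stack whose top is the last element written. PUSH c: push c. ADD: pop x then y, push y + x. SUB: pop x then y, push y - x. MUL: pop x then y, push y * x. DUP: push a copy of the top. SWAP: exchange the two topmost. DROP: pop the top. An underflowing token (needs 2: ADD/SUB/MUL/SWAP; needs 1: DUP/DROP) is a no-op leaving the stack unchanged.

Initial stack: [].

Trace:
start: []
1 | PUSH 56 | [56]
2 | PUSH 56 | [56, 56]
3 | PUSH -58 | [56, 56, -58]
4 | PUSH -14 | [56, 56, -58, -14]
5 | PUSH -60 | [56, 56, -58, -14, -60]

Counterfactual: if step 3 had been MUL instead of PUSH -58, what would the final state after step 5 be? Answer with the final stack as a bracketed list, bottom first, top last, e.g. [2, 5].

(re-executing from step 3 with the substitution; state before step 3: [56, 56])
3 | MUL | [3136]
4 | PUSH -14 | [3136, -14]
5 | PUSH -60 | [3136, -14, -60]

[3136, -14, -60]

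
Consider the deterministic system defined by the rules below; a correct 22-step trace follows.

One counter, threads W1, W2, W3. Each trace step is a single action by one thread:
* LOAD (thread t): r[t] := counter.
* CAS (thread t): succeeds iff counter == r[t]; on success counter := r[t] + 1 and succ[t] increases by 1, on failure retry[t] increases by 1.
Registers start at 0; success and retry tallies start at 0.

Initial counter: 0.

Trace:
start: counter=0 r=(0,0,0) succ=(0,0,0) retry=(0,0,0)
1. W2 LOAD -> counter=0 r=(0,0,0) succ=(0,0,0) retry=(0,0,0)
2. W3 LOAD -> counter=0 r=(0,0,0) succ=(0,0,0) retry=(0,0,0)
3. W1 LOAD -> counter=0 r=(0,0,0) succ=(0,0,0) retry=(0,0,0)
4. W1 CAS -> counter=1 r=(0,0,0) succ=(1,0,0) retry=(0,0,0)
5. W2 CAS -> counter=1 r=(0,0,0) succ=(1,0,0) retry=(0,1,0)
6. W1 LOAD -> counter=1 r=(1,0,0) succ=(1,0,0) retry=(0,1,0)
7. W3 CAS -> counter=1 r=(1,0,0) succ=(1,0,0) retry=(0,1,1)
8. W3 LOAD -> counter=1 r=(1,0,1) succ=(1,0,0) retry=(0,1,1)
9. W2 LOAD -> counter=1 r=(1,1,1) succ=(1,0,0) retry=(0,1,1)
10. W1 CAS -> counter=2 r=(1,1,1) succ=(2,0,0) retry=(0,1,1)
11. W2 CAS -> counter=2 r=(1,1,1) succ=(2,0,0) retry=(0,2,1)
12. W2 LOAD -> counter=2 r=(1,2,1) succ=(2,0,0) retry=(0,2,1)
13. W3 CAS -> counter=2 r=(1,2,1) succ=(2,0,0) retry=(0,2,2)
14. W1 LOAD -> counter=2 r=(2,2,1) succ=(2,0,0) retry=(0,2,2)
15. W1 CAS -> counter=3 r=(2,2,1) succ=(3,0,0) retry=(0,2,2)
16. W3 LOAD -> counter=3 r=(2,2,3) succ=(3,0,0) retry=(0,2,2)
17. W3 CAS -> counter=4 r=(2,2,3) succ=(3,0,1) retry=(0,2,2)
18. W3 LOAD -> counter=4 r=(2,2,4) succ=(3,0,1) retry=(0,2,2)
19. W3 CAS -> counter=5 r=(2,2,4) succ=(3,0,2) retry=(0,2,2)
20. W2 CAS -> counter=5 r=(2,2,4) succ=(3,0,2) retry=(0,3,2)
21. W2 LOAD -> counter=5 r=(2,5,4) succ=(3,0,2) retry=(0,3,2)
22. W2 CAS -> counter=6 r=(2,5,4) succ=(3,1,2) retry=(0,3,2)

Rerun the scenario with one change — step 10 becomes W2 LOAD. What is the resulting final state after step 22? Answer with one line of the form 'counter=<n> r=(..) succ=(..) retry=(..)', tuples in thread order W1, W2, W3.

(re-executing from step 10 with the substitution; state before step 10: counter=1 r=(1,1,1) succ=(1,0,0) retry=(0,1,1))
10. W2 LOAD -> counter=1 r=(1,1,1) succ=(1,0,0) retry=(0,1,1)
11. W2 CAS -> counter=2 r=(1,1,1) succ=(1,1,0) retry=(0,1,1)
12. W2 LOAD -> counter=2 r=(1,2,1) succ=(1,1,0) retry=(0,1,1)
13. W3 CAS -> counter=2 r=(1,2,1) succ=(1,1,0) retry=(0,1,2)
14. W1 LOAD -> counter=2 r=(2,2,1) succ=(1,1,0) retry=(0,1,2)
15. W1 CAS -> counter=3 r=(2,2,1) succ=(2,1,0) retry=(0,1,2)
16. W3 LOAD -> counter=3 r=(2,2,3) succ=(2,1,0) retry=(0,1,2)
17. W3 CAS -> counter=4 r=(2,2,3) succ=(2,1,1) retry=(0,1,2)
18. W3 LOAD -> counter=4 r=(2,2,4) succ=(2,1,1) retry=(0,1,2)
19. W3 CAS -> counter=5 r=(2,2,4) succ=(2,1,2) retry=(0,1,2)
20. W2 CAS -> counter=5 r=(2,2,4) succ=(2,1,2) retry=(0,2,2)
21. W2 LOAD -> counter=5 r=(2,5,4) succ=(2,1,2) retry=(0,2,2)
22. W2 CAS -> counter=6 r=(2,5,4) succ=(2,2,2) retry=(0,2,2)

counter=6 r=(2,5,4) succ=(2,2,2) retry=(0,2,2)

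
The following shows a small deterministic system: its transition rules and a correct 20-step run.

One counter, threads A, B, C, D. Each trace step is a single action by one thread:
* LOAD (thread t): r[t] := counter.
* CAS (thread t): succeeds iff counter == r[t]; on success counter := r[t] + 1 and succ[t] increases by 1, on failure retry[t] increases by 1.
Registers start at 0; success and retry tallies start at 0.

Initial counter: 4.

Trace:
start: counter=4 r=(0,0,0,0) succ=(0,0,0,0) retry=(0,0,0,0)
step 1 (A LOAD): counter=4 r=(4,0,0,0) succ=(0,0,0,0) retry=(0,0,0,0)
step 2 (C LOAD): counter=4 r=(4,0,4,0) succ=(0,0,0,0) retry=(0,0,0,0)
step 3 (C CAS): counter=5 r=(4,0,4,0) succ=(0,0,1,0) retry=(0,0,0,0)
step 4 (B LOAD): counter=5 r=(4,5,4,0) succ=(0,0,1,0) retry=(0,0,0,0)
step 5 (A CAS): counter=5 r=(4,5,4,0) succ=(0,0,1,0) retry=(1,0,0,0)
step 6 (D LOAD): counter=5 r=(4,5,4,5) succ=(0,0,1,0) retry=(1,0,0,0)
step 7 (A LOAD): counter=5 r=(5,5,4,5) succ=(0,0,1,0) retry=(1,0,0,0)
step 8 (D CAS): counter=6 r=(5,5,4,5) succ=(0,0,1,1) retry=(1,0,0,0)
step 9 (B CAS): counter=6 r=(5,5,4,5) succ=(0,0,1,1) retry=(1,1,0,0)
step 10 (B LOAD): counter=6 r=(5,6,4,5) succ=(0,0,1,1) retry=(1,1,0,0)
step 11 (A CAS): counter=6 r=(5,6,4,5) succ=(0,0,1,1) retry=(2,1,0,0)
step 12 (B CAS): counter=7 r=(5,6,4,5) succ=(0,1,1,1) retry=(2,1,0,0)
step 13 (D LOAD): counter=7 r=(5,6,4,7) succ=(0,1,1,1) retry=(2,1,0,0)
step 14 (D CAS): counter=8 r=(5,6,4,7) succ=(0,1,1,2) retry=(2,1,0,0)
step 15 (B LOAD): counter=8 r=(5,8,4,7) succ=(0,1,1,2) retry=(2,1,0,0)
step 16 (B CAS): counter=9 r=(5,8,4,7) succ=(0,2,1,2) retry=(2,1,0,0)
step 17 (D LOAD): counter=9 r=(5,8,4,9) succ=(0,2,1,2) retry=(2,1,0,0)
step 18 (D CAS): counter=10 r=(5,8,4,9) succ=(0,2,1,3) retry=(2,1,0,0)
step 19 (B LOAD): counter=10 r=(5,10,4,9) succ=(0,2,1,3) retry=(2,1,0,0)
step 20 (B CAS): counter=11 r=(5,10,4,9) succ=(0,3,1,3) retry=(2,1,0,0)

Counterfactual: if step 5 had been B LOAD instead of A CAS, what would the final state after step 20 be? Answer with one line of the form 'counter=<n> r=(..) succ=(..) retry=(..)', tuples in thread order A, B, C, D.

counter=11 r=(5,10,4,9) succ=(0,3,1,3) retry=(1,1,0,0)

(re-executing from step 5 with the substitution; state before step 5: counter=5 r=(4,5,4,0) succ=(0,0,1,0) retry=(0,0,0,0))
step 5 (B LOAD): counter=5 r=(4,5,4,0) succ=(0,0,1,0) retry=(0,0,0,0)
step 6 (D LOAD): counter=5 r=(4,5,4,5) succ=(0,0,1,0) retry=(0,0,0,0)
step 7 (A LOAD): counter=5 r=(5,5,4,5) succ=(0,0,1,0) retry=(0,0,0,0)
step 8 (D CAS): counter=6 r=(5,5,4,5) succ=(0,0,1,1) retry=(0,0,0,0)
step 9 (B CAS): counter=6 r=(5,5,4,5) succ=(0,0,1,1) retry=(0,1,0,0)
step 10 (B LOAD): counter=6 r=(5,6,4,5) succ=(0,0,1,1) retry=(0,1,0,0)
step 11 (A CAS): counter=6 r=(5,6,4,5) succ=(0,0,1,1) retry=(1,1,0,0)
step 12 (B CAS): counter=7 r=(5,6,4,5) succ=(0,1,1,1) retry=(1,1,0,0)
step 13 (D LOAD): counter=7 r=(5,6,4,7) succ=(0,1,1,1) retry=(1,1,0,0)
step 14 (D CAS): counter=8 r=(5,6,4,7) succ=(0,1,1,2) retry=(1,1,0,0)
step 15 (B LOAD): counter=8 r=(5,8,4,7) succ=(0,1,1,2) retry=(1,1,0,0)
step 16 (B CAS): counter=9 r=(5,8,4,7) succ=(0,2,1,2) retry=(1,1,0,0)
step 17 (D LOAD): counter=9 r=(5,8,4,9) succ=(0,2,1,2) retry=(1,1,0,0)
step 18 (D CAS): counter=10 r=(5,8,4,9) succ=(0,2,1,3) retry=(1,1,0,0)
step 19 (B LOAD): counter=10 r=(5,10,4,9) succ=(0,2,1,3) retry=(1,1,0,0)
step 20 (B CAS): counter=11 r=(5,10,4,9) succ=(0,3,1,3) retry=(1,1,0,0)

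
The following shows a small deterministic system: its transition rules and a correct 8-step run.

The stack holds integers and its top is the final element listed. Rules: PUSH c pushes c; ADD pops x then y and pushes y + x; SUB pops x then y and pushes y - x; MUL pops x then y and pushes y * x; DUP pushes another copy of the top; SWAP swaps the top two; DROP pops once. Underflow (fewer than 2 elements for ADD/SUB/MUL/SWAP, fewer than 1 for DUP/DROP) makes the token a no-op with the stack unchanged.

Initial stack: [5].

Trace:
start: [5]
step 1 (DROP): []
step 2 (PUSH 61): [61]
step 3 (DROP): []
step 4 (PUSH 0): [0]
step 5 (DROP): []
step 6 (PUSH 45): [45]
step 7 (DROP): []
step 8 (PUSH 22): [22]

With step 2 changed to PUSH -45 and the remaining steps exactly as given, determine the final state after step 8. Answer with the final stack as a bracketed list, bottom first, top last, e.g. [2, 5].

(re-executing from step 2 with the substitution; state before step 2: [])
step 2 (PUSH -45): [-45]
step 3 (DROP): []
step 4 (PUSH 0): [0]
step 5 (DROP): []
step 6 (PUSH 45): [45]
step 7 (DROP): []
step 8 (PUSH 22): [22]

[22]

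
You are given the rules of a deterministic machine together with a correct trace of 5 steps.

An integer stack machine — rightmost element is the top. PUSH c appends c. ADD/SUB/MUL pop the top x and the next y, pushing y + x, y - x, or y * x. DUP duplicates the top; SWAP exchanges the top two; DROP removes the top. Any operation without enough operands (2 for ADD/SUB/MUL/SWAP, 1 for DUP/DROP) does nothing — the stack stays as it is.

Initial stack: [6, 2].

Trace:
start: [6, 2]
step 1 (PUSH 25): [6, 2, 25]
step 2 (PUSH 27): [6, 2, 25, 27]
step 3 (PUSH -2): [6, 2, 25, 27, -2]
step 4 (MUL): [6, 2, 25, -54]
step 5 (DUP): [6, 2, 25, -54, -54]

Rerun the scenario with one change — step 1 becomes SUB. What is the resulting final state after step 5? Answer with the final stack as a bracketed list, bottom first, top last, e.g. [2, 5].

[4, -54, -54]

(re-executing from step 1 with the substitution; state before step 1: [6, 2])
step 1 (SUB): [4]
step 2 (PUSH 27): [4, 27]
step 3 (PUSH -2): [4, 27, -2]
step 4 (MUL): [4, -54]
step 5 (DUP): [4, -54, -54]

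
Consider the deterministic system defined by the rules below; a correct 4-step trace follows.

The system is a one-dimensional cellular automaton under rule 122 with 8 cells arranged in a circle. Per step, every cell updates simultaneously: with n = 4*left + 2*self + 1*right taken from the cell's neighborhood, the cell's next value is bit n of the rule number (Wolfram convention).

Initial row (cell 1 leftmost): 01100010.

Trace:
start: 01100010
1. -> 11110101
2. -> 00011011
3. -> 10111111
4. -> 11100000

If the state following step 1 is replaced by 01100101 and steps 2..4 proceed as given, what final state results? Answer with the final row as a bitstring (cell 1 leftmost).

11011111

state after step 1 := 01100101
2. -> 11111010
3. -> 10001101
4. -> 11011111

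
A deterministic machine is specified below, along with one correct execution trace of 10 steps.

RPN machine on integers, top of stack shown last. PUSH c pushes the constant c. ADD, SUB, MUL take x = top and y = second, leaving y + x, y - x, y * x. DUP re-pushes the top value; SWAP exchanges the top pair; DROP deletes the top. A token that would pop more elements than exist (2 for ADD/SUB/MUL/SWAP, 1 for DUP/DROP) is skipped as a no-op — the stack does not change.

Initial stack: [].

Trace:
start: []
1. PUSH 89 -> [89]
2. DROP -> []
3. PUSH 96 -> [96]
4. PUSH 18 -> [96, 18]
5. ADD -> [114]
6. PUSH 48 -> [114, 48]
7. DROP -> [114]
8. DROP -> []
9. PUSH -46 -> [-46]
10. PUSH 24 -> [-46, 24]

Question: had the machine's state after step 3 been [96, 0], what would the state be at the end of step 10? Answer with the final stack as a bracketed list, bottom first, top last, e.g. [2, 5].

state after step 3 := [96, 0]
4. PUSH 18 -> [96, 0, 18]
5. ADD -> [96, 18]
6. PUSH 48 -> [96, 18, 48]
7. DROP -> [96, 18]
8. DROP -> [96]
9. PUSH -46 -> [96, -46]
10. PUSH 24 -> [96, -46, 24]

[96, -46, 24]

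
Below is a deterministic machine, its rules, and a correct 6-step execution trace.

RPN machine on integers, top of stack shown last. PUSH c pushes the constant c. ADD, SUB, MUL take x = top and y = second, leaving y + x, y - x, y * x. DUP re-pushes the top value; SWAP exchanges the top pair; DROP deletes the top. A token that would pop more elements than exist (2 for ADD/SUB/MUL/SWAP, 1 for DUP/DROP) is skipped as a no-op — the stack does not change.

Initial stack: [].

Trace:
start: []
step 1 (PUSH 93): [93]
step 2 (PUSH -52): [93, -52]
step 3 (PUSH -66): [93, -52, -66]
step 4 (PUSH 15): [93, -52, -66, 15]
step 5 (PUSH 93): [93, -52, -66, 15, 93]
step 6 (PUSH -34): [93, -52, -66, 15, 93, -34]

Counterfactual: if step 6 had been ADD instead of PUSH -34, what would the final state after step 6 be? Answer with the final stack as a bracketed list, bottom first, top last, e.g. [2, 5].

(re-executing from step 6 with the substitution; state before step 6: [93, -52, -66, 15, 93])
step 6 (ADD): [93, -52, -66, 108]

[93, -52, -66, 108]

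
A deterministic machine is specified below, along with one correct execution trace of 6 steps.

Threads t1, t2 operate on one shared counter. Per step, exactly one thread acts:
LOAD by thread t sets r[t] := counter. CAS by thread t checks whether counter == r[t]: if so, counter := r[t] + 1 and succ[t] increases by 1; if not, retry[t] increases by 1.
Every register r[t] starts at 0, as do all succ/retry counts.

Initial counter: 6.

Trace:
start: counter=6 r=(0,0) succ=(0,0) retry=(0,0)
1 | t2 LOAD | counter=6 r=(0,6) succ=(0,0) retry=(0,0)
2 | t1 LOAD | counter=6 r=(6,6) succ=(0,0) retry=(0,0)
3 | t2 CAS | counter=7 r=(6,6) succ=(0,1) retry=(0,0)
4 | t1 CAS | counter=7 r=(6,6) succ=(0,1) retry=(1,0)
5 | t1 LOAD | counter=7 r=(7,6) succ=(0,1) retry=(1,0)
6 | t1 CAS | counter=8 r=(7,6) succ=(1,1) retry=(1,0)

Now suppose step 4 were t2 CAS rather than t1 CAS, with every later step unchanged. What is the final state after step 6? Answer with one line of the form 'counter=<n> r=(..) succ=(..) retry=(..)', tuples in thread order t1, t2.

(re-executing from step 4 with the substitution; state before step 4: counter=7 r=(6,6) succ=(0,1) retry=(0,0))
4 | t2 CAS | counter=7 r=(6,6) succ=(0,1) retry=(0,1)
5 | t1 LOAD | counter=7 r=(7,6) succ=(0,1) retry=(0,1)
6 | t1 CAS | counter=8 r=(7,6) succ=(1,1) retry=(0,1)

counter=8 r=(7,6) succ=(1,1) retry=(0,1)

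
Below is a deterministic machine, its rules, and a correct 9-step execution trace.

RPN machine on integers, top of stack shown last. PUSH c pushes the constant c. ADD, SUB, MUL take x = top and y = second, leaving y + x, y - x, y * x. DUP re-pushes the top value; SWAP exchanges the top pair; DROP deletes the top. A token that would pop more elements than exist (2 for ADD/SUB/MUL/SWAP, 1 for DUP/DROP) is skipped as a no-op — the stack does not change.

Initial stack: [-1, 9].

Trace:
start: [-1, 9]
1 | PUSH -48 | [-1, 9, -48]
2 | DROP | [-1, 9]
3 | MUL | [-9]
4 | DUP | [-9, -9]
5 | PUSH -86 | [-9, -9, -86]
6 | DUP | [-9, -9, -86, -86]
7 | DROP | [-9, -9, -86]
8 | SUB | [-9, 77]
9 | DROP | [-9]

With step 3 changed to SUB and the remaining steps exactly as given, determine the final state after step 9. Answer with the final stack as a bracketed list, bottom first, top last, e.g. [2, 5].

[-10]

(re-executing from step 3 with the substitution; state before step 3: [-1, 9])
3 | SUB | [-10]
4 | DUP | [-10, -10]
5 | PUSH -86 | [-10, -10, -86]
6 | DUP | [-10, -10, -86, -86]
7 | DROP | [-10, -10, -86]
8 | SUB | [-10, 76]
9 | DROP | [-10]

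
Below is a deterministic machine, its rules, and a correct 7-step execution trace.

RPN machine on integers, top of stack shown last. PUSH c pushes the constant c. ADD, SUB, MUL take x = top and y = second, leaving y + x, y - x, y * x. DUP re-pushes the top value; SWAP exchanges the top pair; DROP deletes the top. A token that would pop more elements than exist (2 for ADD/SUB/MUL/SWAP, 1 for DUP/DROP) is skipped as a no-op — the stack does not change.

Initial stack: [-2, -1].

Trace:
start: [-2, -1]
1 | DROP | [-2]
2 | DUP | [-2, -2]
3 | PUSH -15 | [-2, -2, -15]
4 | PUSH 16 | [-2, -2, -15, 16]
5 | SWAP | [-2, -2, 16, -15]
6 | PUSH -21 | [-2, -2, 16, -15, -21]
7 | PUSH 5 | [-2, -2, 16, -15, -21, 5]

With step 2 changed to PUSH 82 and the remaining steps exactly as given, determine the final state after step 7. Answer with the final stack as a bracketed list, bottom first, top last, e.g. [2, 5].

(re-executing from step 2 with the substitution; state before step 2: [-2])
2 | PUSH 82 | [-2, 82]
3 | PUSH -15 | [-2, 82, -15]
4 | PUSH 16 | [-2, 82, -15, 16]
5 | SWAP | [-2, 82, 16, -15]
6 | PUSH -21 | [-2, 82, 16, -15, -21]
7 | PUSH 5 | [-2, 82, 16, -15, -21, 5]

[-2, 82, 16, -15, -21, 5]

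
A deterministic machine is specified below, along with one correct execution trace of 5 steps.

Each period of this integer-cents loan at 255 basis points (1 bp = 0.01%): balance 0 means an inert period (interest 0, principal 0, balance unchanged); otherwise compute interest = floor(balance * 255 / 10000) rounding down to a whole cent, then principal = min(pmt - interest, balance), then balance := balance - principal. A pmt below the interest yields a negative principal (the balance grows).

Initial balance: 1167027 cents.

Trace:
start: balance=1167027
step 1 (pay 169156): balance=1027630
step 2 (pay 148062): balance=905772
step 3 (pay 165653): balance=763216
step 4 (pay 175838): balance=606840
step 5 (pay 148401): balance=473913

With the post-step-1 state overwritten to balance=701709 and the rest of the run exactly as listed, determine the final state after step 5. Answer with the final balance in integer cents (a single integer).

113454

state after step 1 := balance=701709
step 2 (pay 148062): balance=571540
step 3 (pay 165653): balance=420461
step 4 (pay 175838): balance=255344
step 5 (pay 148401): balance=113454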